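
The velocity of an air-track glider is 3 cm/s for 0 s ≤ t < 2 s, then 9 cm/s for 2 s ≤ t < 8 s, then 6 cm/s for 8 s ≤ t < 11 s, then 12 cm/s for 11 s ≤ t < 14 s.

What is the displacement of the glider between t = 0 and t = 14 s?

114 cm

Net displacement equals the area under the velocity-time graph (areas below the axis count negative).
0–2 s: 3 × 2 = 6 cm
2–8 s: 9 × 6 = 54 cm
8–11 s: 6 × 3 = 18 cm
11–14 s: 12 × 3 = 36 cm
Net displacement = 114 cm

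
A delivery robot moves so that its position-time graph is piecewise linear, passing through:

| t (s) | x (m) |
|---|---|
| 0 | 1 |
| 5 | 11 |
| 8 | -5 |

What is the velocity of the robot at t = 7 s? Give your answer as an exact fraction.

Velocity is the slope of the x-t graph on 5–8 s: (-5 − 11)/(8 − 5) = -16/3 m/s.

-16/3 m/s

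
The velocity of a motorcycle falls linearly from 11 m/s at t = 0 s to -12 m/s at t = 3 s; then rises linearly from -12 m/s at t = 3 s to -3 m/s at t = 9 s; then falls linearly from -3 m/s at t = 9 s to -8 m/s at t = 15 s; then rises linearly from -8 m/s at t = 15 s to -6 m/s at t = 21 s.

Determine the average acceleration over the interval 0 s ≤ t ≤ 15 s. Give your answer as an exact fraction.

Average acceleration = Δv/Δt = (-8 − 11)/(15 − 0) = -19/15 m/s².

-19/15 m/s²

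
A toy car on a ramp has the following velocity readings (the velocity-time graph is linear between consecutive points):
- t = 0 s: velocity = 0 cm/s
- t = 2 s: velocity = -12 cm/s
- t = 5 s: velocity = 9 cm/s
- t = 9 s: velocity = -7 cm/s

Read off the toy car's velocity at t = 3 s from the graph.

On 2–5 s the graph is linear from -12 to 9 cm/s: v(3) = -12 + (9 − -12)·(3 − 2)/(5 − 2) = -5 cm/s.

-5 cm/s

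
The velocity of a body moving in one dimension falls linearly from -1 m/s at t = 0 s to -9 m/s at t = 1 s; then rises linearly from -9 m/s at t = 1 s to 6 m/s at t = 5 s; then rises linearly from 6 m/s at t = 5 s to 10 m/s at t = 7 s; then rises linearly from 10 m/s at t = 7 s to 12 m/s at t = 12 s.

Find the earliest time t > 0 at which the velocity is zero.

t = 3.4 s

v changes sign on 1–5 s (from -9 to 6); the graph is linear there, so v = 0 at t = 1 + (9)·(5 − 1)/(6 − -9) = 3.4 s.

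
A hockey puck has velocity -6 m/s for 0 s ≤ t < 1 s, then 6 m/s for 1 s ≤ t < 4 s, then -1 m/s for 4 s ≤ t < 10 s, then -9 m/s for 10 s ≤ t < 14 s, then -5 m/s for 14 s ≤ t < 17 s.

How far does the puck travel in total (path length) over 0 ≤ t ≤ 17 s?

81 m

Total distance travelled is ∫|v| dt — sum the magnitudes of each area piece.
0–1 s: |-6| × 1 = 6 m
1–4 s: |6| × 3 = 18 m
4–10 s: |-1| × 6 = 6 m
10–14 s: |-9| × 4 = 36 m
14–17 s: |-5| × 3 = 15 m
Total distance = 81 m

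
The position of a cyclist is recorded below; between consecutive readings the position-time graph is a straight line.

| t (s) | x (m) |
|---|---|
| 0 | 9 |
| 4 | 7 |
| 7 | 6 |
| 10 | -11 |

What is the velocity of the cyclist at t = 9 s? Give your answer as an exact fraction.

-17/3 m/s

Velocity is the slope of the x-t graph on 7–10 s: (-11 − 6)/(10 − 7) = -17/3 m/s.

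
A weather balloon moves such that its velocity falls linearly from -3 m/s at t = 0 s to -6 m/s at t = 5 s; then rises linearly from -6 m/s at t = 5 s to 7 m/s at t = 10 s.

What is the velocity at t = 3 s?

On 0–5 s the graph is linear from -3 to -6 m/s: v(3) = -3 + (-6 − -3)·(3 − 0)/(5 − 0) = -4.8 m/s.

-4.8 m/s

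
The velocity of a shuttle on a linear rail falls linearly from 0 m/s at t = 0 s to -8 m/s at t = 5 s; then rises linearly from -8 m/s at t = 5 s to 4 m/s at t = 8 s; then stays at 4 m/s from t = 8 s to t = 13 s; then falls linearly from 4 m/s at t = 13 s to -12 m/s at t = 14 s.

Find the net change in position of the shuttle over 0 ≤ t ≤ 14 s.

-10 m

Displacement is the signed area under the v-t curve.
0–5 s: ½(0 + -8)(5) = -20 m
5–8 s: ½(-8 + 4)(3) = -6 m
8–13 s: 4 × 5 = 20 m
13–14 s: ½(4 + -12)(1) = -4 m
Net displacement = -10 m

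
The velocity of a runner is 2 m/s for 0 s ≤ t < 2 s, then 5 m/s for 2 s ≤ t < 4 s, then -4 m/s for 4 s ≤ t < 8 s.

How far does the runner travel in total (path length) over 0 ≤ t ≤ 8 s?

30 m

Total distance travelled is ∫|v| dt — sum the magnitudes of each area piece.
0–2 s: |2| × 2 = 4 m
2–4 s: |5| × 2 = 10 m
4–8 s: |-4| × 4 = 16 m
Total distance = 30 m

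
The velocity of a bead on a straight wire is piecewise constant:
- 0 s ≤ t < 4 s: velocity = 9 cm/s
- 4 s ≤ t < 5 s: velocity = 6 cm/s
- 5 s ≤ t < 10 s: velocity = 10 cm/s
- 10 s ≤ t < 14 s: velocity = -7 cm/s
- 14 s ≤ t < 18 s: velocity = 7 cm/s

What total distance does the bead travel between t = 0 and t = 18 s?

Total distance travelled is ∫|v| dt — sum the magnitudes of each area piece.
0–4 s: |9| × 4 = 36 cm
4–5 s: |6| × 1 = 6 cm
5–10 s: |10| × 5 = 50 cm
10–14 s: |-7| × 4 = 28 cm
14–18 s: |7| × 4 = 28 cm
Total distance = 148 cm

148 cm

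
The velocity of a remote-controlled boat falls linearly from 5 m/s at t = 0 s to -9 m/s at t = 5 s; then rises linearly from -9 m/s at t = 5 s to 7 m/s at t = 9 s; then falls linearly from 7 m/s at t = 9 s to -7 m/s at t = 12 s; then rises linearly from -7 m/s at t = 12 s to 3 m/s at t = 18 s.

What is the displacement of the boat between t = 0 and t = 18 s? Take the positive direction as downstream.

-26 m

Displacement is the signed area under the v-t curve.
0–5 s: ½(5 + -9)(5) = -10 m
5–9 s: ½(-9 + 7)(4) = -4 m
9–12 s: ½(7 + -7)(3) = 0 m
12–18 s: ½(-7 + 3)(6) = -12 m
Net displacement = -26 m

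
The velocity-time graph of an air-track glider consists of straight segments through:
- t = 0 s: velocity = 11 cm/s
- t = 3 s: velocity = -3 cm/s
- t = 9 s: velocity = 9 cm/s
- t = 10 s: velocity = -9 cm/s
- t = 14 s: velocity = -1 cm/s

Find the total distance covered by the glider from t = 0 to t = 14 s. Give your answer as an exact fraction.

Distance (not displacement) is the total path length: add the absolute areas under v-t.
0–3 s: v = 0 at t = 33/14 s; triangle areas 363/28 + 27/28 = 195/14 cm
3–9 s: v = 0 at t = 4.5 s; triangle areas 2.25 + 20.25 = 22.5 cm
9–10 s: v = 0 at t = 9.5 s; triangle areas 2.25 + 2.25 = 4.5 cm
10–14 s: |½(-9 + -1)(4)| = 20 cm
Total distance = 853/14 cm

853/14 cm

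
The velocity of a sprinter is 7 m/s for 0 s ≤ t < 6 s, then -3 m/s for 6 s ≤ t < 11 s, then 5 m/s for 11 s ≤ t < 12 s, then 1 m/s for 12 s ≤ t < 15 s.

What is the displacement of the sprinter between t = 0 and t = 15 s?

35 m

Displacement is the signed area under the v-t curve.
0–6 s: 7 × 6 = 42 m
6–11 s: -3 × 5 = -15 m
11–12 s: 5 × 1 = 5 m
12–15 s: 1 × 3 = 3 m
Net displacement = 35 m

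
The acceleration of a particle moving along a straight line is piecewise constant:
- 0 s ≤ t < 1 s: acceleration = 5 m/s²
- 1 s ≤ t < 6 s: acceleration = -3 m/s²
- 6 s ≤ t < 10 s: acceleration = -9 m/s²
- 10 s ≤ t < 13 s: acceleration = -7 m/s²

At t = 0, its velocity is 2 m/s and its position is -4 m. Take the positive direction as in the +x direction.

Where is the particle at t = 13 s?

On each constant-a segment, Δv = aΔt and Δx = v₀Δt + ½aΔt²; chain segment to segment.
0–1 s: v starts 2 m/s; Δx = 2·1 + ½·5·1² = 4.5 m; v ends 7 m/s.
1–6 s: v starts 7 m/s; Δx = 7·5 + ½·-3·5² = -2.5 m; v ends -8 m/s.
6–10 s: v starts -8 m/s; Δx = -8·4 + ½·-9·4² = -104 m; v ends -44 m/s.
10–13 s: v starts -44 m/s; Δx = -44·3 + ½·-7·3² = -163.5 m; v ends -65 m/s.
x(13) = -4 + Σ Δx = -269.5 m.

-269.5 m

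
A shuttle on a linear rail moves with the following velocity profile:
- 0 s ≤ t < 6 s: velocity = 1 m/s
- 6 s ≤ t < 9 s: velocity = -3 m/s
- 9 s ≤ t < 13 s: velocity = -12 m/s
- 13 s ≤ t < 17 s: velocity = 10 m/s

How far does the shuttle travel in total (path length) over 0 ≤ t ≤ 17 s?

103 m

Total distance travelled is ∫|v| dt — sum the magnitudes of each area piece.
0–6 s: |1| × 6 = 6 m
6–9 s: |-3| × 3 = 9 m
9–13 s: |-12| × 4 = 48 m
13–17 s: |10| × 4 = 40 m
Total distance = 103 m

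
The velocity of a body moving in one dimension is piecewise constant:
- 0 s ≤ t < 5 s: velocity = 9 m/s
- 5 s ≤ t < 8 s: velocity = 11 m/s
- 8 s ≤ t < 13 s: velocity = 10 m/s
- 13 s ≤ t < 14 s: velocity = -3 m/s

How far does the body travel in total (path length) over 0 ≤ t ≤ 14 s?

Distance (not displacement) is the total path length: add the absolute areas under v-t.
0–5 s: |9| × 5 = 45 m
5–8 s: |11| × 3 = 33 m
8–13 s: |10| × 5 = 50 m
13–14 s: |-3| × 1 = 3 m
Total distance = 131 m

131 m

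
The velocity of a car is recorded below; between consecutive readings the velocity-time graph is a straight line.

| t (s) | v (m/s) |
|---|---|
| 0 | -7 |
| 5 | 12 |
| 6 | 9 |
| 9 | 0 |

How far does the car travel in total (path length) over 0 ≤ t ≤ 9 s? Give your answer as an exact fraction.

Total distance travelled is ∫|v| dt — sum the magnitudes of each area piece.
0–5 s: v = 0 at t = 35/19 s; triangle areas 245/38 + 360/19 = 965/38 m
5–6 s: |½(12 + 9)(1)| = 10.5 m
6–9 s: |½(9 + 0)(3)| = 13.5 m
Total distance = 1877/38 m

1877/38 m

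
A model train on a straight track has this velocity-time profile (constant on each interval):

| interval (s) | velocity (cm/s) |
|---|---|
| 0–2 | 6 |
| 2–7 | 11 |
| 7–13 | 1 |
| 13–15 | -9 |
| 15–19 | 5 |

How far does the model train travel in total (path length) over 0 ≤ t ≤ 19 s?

111 cm

Distance (not displacement) is the total path length: add the absolute areas under v-t.
0–2 s: |6| × 2 = 12 cm
2–7 s: |11| × 5 = 55 cm
7–13 s: |1| × 6 = 6 cm
13–15 s: |-9| × 2 = 18 cm
15–19 s: |5| × 4 = 20 cm
Total distance = 111 cm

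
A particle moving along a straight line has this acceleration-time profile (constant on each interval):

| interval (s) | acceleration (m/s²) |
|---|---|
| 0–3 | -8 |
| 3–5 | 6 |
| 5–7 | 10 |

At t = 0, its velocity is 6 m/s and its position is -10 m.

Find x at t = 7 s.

On each constant-a segment, Δv = aΔt and Δx = v₀Δt + ½aΔt²; chain segment to segment.
0–3 s: v starts 6 m/s; Δx = 6·3 + ½·-8·3² = -18 m; v ends -18 m/s.
3–5 s: v starts -18 m/s; Δx = -18·2 + ½·6·2² = -24 m; v ends -6 m/s.
5–7 s: v starts -6 m/s; Δx = -6·2 + ½·10·2² = 8 m; v ends 14 m/s.
x(7) = -10 + Σ Δx = -44 m.

-44 m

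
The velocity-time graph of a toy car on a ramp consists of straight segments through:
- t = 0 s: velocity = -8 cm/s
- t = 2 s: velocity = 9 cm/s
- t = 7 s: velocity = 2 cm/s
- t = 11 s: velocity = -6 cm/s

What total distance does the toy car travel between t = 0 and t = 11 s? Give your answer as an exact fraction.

1565/34 cm

Distance (not displacement) is the total path length: add the absolute areas under v-t.
0–2 s: v = 0 at t = 16/17 s; triangle areas 64/17 + 81/17 = 145/17 cm
2–7 s: |½(9 + 2)(5)| = 27.5 cm
7–11 s: v = 0 at t = 8 s; triangle areas 1 + 9 = 10 cm
Total distance = 1565/34 cm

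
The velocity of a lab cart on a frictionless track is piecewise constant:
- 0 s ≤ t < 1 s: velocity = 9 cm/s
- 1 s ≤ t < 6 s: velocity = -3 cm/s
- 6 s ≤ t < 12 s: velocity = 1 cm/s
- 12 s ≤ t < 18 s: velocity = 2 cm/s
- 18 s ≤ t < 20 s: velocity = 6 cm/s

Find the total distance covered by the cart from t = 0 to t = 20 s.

54 cm

Distance (not displacement) is the total path length: add the absolute areas under v-t.
0–1 s: |9| × 1 = 9 cm
1–6 s: |-3| × 5 = 15 cm
6–12 s: |1| × 6 = 6 cm
12–18 s: |2| × 6 = 12 cm
18–20 s: |6| × 2 = 12 cm
Total distance = 54 cm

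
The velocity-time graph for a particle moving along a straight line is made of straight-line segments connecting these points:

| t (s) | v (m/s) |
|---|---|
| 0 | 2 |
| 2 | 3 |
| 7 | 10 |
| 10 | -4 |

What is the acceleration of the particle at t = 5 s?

1.4 m/s²

Acceleration is the slope of the v-t graph on 2–7 s: (10 − 3)/(7 − 2) = 1.4 m/s².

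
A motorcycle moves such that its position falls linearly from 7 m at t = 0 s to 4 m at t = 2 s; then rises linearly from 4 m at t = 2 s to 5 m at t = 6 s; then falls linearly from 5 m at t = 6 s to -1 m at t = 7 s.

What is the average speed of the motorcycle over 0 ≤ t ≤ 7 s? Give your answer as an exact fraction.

Average speed = (total path length)/(elapsed time); on a piecewise-linear x-t graph the path length is Σ|Δx|.
0–2 s: |Δx| = |4 − 7| = 3 m
2–6 s: |Δx| = |5 − 4| = 1 m
6–7 s: |Δx| = |-1 − 5| = 6 m
Total path = 10 m; average speed = 10/7 = 10/7 m/s.

10/7 m/s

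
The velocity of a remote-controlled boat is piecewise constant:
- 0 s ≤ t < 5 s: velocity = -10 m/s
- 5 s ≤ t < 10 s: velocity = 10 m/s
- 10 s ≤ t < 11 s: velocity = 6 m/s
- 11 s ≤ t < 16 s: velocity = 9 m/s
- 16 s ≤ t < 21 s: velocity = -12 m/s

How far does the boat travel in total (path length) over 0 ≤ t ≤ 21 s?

Total distance travelled is ∫|v| dt — sum the magnitudes of each area piece.
0–5 s: |-10| × 5 = 50 m
5–10 s: |10| × 5 = 50 m
10–11 s: |6| × 1 = 6 m
11–16 s: |9| × 5 = 45 m
16–21 s: |-12| × 5 = 60 m
Total distance = 211 m

211 m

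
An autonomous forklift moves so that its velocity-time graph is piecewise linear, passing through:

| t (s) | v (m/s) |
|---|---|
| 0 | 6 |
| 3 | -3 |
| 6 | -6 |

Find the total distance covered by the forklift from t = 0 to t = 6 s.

21 m

Total distance travelled is ∫|v| dt — sum the magnitudes of each area piece.
0–3 s: v = 0 at t = 2 s; triangle areas 6 + 1.5 = 7.5 m
3–6 s: |½(-3 + -6)(3)| = 13.5 m
Total distance = 21 m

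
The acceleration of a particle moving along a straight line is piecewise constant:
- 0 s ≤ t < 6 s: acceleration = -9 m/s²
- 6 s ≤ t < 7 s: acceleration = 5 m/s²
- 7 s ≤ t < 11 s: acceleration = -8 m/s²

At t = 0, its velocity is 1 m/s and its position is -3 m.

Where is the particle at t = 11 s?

On each constant-a segment, Δv = aΔt and Δx = v₀Δt + ½aΔt²; chain segment to segment.
0–6 s: v starts 1 m/s; Δx = 1·6 + ½·-9·6² = -156 m; v ends -53 m/s.
6–7 s: v starts -53 m/s; Δx = -53·1 + ½·5·1² = -50.5 m; v ends -48 m/s.
7–11 s: v starts -48 m/s; Δx = -48·4 + ½·-8·4² = -256 m; v ends -80 m/s.
x(11) = -3 + Σ Δx = -465.5 m.

-465.5 m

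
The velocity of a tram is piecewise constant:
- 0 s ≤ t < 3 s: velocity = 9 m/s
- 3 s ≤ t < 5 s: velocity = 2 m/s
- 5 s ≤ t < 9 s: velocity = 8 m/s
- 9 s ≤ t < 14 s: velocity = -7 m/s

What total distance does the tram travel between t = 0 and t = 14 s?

Total distance travelled is ∫|v| dt — sum the magnitudes of each area piece.
0–3 s: |9| × 3 = 27 m
3–5 s: |2| × 2 = 4 m
5–9 s: |8| × 4 = 32 m
9–14 s: |-7| × 5 = 35 m
Total distance = 98 m

98 m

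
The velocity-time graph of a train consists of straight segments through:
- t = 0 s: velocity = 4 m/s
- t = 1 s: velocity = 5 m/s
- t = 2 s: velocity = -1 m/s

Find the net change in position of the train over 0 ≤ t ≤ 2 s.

Net displacement equals the area under the velocity-time graph (areas below the axis count negative).
0–1 s: ½(4 + 5)(1) = 4.5 m
1–2 s: ½(5 + -1)(1) = 2 m
Net displacement = 6.5 m

6.5 m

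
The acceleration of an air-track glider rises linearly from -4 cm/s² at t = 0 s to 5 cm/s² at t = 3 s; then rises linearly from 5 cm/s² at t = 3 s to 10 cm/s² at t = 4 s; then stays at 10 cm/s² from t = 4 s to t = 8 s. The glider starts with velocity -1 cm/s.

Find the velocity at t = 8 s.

48 cm/s

Δv equals the area under the a-t graph; then v = v₀ + Δv.
0–3 s: ½(-4 + 5)(3) = 1.5 cm/s
3–4 s: ½(5 + 10)(1) = 7.5 cm/s
4–8 s: 10 × 4 = 40 cm/s
Δv = 49 cm/s, so v(8) = -1 + (49) = 48 cm/s.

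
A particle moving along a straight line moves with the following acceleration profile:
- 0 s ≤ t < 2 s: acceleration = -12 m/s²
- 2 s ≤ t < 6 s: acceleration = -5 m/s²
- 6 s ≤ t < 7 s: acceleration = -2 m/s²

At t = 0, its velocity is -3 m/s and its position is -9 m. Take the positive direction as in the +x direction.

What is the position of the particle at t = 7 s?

-235 m

On each constant-a segment, Δv = aΔt and Δx = v₀Δt + ½aΔt²; chain segment to segment.
0–2 s: v starts -3 m/s; Δx = -3·2 + ½·-12·2² = -30 m; v ends -27 m/s.
2–6 s: v starts -27 m/s; Δx = -27·4 + ½·-5·4² = -148 m; v ends -47 m/s.
6–7 s: v starts -47 m/s; Δx = -47·1 + ½·-2·1² = -48 m; v ends -49 m/s.
x(7) = -9 + Σ Δx = -235 m.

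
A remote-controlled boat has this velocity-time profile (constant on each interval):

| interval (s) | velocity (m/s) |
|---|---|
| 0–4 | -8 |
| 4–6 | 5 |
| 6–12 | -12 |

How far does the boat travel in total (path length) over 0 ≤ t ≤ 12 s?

Distance (not displacement) is the total path length: add the absolute areas under v-t.
0–4 s: |-8| × 4 = 32 m
4–6 s: |5| × 2 = 10 m
6–12 s: |-12| × 6 = 72 m
Total distance = 114 m

114 m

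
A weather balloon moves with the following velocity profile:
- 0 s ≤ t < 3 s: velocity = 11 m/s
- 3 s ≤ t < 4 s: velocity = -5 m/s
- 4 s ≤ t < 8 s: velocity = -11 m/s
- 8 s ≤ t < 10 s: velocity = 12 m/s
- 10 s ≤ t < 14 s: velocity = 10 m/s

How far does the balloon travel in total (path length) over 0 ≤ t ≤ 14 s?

146 m

Total distance travelled is ∫|v| dt — sum the magnitudes of each area piece.
0–3 s: |11| × 3 = 33 m
3–4 s: |-5| × 1 = 5 m
4–8 s: |-11| × 4 = 44 m
8–10 s: |12| × 2 = 24 m
10–14 s: |10| × 4 = 40 m
Total distance = 146 m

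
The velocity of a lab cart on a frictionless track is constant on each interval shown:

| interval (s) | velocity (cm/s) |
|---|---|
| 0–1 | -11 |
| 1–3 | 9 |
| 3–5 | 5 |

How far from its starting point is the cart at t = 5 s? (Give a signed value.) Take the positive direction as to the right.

Net displacement equals the area under the velocity-time graph (areas below the axis count negative).
0–1 s: -11 × 1 = -11 cm
1–3 s: 9 × 2 = 18 cm
3–5 s: 5 × 2 = 10 cm
Net displacement = 17 cm

17 cm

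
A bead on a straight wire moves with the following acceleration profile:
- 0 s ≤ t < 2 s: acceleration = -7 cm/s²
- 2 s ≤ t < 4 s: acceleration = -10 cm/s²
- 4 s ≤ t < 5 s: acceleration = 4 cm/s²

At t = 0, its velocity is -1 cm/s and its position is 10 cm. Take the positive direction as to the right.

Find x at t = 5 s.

-89 cm

On each constant-a segment, Δv = aΔt and Δx = v₀Δt + ½aΔt²; chain segment to segment.
0–2 s: v starts -1 cm/s; Δx = -1·2 + ½·-7·2² = -16 cm; v ends -15 cm/s.
2–4 s: v starts -15 cm/s; Δx = -15·2 + ½·-10·2² = -50 cm; v ends -35 cm/s.
4–5 s: v starts -35 cm/s; Δx = -35·1 + ½·4·1² = -33 cm; v ends -31 cm/s.
x(5) = 10 + Σ Δx = -89 cm.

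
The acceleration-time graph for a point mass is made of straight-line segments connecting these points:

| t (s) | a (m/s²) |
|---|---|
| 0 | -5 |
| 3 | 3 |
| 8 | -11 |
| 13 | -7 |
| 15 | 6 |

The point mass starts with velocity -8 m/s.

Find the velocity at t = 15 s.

Δv equals the area under the a-t graph; then v = v₀ + Δv.
0–3 s: ½(-5 + 3)(3) = -3 m/s
3–8 s: ½(3 + -11)(5) = -20 m/s
8–13 s: ½(-11 + -7)(5) = -45 m/s
13–15 s: ½(-7 + 6)(2) = -1 m/s
Δv = -69 m/s, so v(15) = -8 + (-69) = -77 m/s.

-77 m/s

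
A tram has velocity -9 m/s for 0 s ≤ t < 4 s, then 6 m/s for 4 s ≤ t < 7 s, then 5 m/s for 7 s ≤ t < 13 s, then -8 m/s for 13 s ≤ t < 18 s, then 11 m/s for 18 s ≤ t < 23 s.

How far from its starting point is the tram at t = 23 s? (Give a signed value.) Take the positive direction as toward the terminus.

Displacement is the signed area under the v-t curve.
0–4 s: -9 × 4 = -36 m
4–7 s: 6 × 3 = 18 m
7–13 s: 5 × 6 = 30 m
13–18 s: -8 × 5 = -40 m
18–23 s: 11 × 5 = 55 m
Net displacement = 27 m

27 m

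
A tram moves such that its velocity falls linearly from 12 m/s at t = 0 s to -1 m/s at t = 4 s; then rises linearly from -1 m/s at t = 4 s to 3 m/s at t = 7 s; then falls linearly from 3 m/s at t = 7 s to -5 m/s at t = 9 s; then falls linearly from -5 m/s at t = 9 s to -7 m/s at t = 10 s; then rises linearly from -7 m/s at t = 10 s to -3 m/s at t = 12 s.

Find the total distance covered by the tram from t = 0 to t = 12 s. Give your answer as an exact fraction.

602/13 m

Distance (not displacement) is the total path length: add the absolute areas under v-t.
0–4 s: v = 0 at t = 48/13 s; triangle areas 288/13 + 2/13 = 290/13 m
4–7 s: v = 0 at t = 4.75 s; triangle areas 0.375 + 3.375 = 3.75 m
7–9 s: v = 0 at t = 7.75 s; triangle areas 1.125 + 3.125 = 4.25 m
9–10 s: |½(-5 + -7)(1)| = 6 m
10–12 s: |½(-7 + -3)(2)| = 10 m
Total distance = 602/13 m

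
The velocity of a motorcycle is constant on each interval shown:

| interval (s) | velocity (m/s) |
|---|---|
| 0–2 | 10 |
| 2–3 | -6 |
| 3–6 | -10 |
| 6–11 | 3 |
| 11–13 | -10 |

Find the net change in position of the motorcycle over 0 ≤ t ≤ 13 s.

-21 m

Displacement is the signed area under the v-t curve.
0–2 s: 10 × 2 = 20 m
2–3 s: -6 × 1 = -6 m
3–6 s: -10 × 3 = -30 m
6–11 s: 3 × 5 = 15 m
11–13 s: -10 × 2 = -20 m
Net displacement = -21 m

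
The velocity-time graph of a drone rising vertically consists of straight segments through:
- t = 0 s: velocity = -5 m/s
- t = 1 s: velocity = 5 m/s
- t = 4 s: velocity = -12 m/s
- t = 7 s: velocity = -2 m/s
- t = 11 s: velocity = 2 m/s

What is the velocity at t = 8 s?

-1 m/s

On 7–11 s the graph is linear from -2 to 2 m/s: v(8) = -2 + (2 − -2)·(8 − 7)/(11 − 7) = -1 m/s.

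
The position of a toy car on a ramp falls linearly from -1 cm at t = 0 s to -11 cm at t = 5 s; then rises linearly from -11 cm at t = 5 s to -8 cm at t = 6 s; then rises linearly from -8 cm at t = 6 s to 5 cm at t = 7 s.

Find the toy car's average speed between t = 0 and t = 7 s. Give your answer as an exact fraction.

Average speed = (total path length)/(elapsed time); on a piecewise-linear x-t graph the path length is Σ|Δx|.
0–5 s: |Δx| = |-11 − -1| = 10 cm
5–6 s: |Δx| = |-8 − -11| = 3 cm
6–7 s: |Δx| = |5 − -8| = 13 cm
Total path = 26 cm; average speed = 26/7 = 26/7 cm/s.

26/7 cm/s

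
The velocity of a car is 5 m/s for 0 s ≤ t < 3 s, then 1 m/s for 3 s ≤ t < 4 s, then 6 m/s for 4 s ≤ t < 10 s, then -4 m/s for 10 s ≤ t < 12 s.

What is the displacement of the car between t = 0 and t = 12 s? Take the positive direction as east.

Net displacement equals the area under the velocity-time graph (areas below the axis count negative).
0–3 s: 5 × 3 = 15 m
3–4 s: 1 × 1 = 1 m
4–10 s: 6 × 6 = 36 m
10–12 s: -4 × 2 = -8 m
Net displacement = 44 m

44 m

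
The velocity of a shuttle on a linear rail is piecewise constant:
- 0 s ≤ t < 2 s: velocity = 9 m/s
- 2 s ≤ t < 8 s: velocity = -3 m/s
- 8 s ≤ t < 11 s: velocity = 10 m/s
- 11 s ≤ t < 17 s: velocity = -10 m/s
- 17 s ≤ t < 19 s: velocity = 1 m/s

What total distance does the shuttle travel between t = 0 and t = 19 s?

128 m

Distance (not displacement) is the total path length: add the absolute areas under v-t.
0–2 s: |9| × 2 = 18 m
2–8 s: |-3| × 6 = 18 m
8–11 s: |10| × 3 = 30 m
11–17 s: |-10| × 6 = 60 m
17–19 s: |1| × 2 = 2 m
Total distance = 128 m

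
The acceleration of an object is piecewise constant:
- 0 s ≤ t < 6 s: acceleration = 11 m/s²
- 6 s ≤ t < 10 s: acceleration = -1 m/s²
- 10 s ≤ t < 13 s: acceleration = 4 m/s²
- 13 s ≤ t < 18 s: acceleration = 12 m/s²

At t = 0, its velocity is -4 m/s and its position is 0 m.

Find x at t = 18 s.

On each constant-a segment, Δv = aΔt and Δx = v₀Δt + ½aΔt²; chain segment to segment.
0–6 s: v starts -4 m/s; Δx = -4·6 + ½·11·6² = 174 m; v ends 62 m/s.
6–10 s: v starts 62 m/s; Δx = 62·4 + ½·-1·4² = 240 m; v ends 58 m/s.
10–13 s: v starts 58 m/s; Δx = 58·3 + ½·4·3² = 192 m; v ends 70 m/s.
13–18 s: v starts 70 m/s; Δx = 70·5 + ½·12·5² = 500 m; v ends 130 m/s.
x(18) = 0 + Σ Δx = 1106 m.

1106 m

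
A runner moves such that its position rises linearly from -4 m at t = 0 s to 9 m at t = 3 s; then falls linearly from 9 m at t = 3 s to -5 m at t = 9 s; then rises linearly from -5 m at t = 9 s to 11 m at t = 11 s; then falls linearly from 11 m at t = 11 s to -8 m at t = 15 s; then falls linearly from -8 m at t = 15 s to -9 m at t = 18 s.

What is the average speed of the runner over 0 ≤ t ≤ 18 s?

3.5 m/s

Average speed = (total path length)/(elapsed time); on a piecewise-linear x-t graph the path length is Σ|Δx|.
0–3 s: |Δx| = |9 − -4| = 13 m
3–9 s: |Δx| = |-5 − 9| = 14 m
9–11 s: |Δx| = |11 − -5| = 16 m
11–15 s: |Δx| = |-8 − 11| = 19 m
15–18 s: |Δx| = |-9 − -8| = 1 m
Total path = 63 m; average speed = 63/18 = 3.5 m/s.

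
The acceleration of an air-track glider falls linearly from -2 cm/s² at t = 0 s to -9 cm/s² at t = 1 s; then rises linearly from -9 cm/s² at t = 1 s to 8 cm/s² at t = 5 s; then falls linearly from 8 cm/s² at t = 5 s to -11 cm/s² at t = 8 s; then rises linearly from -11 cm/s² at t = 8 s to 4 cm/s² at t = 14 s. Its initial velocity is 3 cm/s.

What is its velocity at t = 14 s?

-30 cm/s

Δv equals the area under the a-t graph; then v = v₀ + Δv.
0–1 s: ½(-2 + -9)(1) = -5.5 cm/s
1–5 s: ½(-9 + 8)(4) = -2 cm/s
5–8 s: ½(8 + -11)(3) = -4.5 cm/s
8–14 s: ½(-11 + 4)(6) = -21 cm/s
Δv = -33 cm/s, so v(14) = 3 + (-33) = -30 cm/s.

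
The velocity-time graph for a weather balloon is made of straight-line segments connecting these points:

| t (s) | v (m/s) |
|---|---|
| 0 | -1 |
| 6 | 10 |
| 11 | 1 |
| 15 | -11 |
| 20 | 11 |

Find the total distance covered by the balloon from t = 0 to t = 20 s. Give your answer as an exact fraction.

Total distance travelled is ∫|v| dt — sum the magnitudes of each area piece.
0–6 s: v = 0 at t = 6/11 s; triangle areas 3/11 + 300/11 = 303/11 m
6–11 s: |½(10 + 1)(5)| = 27.5 m
11–15 s: v = 0 at t = 34/3 s; triangle areas 1/6 + 121/6 = 61/3 m
15–20 s: v = 0 at t = 17.5 s; triangle areas 13.75 + 13.75 = 27.5 m
Total distance = 3395/33 m

3395/33 m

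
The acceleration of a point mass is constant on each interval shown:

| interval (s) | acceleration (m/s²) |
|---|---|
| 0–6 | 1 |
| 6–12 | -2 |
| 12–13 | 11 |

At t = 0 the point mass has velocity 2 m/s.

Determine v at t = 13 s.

7 m/s

Δv equals the area under the a-t graph; then v = v₀ + Δv.
0–6 s: 1 × 6 = 6 m/s
6–12 s: -2 × 6 = -12 m/s
12–13 s: 11 × 1 = 11 m/s
Δv = 5 m/s, so v(13) = 2 + (5) = 7 m/s.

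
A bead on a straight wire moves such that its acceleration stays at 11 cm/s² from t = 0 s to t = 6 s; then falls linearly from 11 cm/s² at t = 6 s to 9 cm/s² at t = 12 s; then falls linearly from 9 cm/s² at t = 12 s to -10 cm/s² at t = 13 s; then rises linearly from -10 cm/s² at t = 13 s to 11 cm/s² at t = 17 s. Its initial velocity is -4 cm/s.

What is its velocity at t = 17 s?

123.5 cm/s

Δv equals the area under the a-t graph; then v = v₀ + Δv.
0–6 s: 11 × 6 = 66 cm/s
6–12 s: ½(11 + 9)(6) = 60 cm/s
12–13 s: ½(9 + -10)(1) = -0.5 cm/s
13–17 s: ½(-10 + 11)(4) = 2 cm/s
Δv = 127.5 cm/s, so v(17) = -4 + (127.5) = 123.5 cm/s.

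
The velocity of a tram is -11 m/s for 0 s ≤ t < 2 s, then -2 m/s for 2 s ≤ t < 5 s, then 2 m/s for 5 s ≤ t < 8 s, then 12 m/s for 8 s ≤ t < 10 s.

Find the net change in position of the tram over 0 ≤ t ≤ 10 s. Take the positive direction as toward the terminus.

2 m

Net displacement equals the area under the velocity-time graph (areas below the axis count negative).
0–2 s: -11 × 2 = -22 m
2–5 s: -2 × 3 = -6 m
5–8 s: 2 × 3 = 6 m
8–10 s: 12 × 2 = 24 m
Net displacement = 2 m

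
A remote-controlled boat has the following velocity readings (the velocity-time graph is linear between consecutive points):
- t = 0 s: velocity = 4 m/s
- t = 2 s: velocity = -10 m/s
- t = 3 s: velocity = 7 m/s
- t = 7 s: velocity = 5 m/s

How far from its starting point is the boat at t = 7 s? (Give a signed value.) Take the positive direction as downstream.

Displacement is the signed area under the v-t curve.
0–2 s: ½(4 + -10)(2) = -6 m
2–3 s: ½(-10 + 7)(1) = -1.5 m
3–7 s: ½(7 + 5)(4) = 24 m
Net displacement = 16.5 m

16.5 m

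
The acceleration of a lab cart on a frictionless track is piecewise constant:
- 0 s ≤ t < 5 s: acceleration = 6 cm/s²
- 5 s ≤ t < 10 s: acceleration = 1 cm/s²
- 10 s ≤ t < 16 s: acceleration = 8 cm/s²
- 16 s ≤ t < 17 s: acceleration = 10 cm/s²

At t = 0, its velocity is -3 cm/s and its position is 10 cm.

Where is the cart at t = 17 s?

On each constant-a segment, Δv = aΔt and Δx = v₀Δt + ½aΔt²; chain segment to segment.
0–5 s: v starts -3 cm/s; Δx = -3·5 + ½·6·5² = 60 cm; v ends 27 cm/s.
5–10 s: v starts 27 cm/s; Δx = 27·5 + ½·1·5² = 147.5 cm; v ends 32 cm/s.
10–16 s: v starts 32 cm/s; Δx = 32·6 + ½·8·6² = 336 cm; v ends 80 cm/s.
16–17 s: v starts 80 cm/s; Δx = 80·1 + ½·10·1² = 85 cm; v ends 90 cm/s.
x(17) = 10 + Σ Δx = 638.5 cm.

638.5 cm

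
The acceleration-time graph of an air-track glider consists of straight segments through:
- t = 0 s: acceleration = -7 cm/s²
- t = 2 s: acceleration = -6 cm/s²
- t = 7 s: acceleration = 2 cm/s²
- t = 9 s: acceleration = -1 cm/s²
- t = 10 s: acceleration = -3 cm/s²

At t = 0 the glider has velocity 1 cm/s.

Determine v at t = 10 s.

-23 cm/s

Δv equals the area under the a-t graph; then v = v₀ + Δv.
0–2 s: ½(-7 + -6)(2) = -13 cm/s
2–7 s: ½(-6 + 2)(5) = -10 cm/s
7–9 s: ½(2 + -1)(2) = 1 cm/s
9–10 s: ½(-1 + -3)(1) = -2 cm/s
Δv = -24 cm/s, so v(10) = 1 + (-24) = -23 cm/s.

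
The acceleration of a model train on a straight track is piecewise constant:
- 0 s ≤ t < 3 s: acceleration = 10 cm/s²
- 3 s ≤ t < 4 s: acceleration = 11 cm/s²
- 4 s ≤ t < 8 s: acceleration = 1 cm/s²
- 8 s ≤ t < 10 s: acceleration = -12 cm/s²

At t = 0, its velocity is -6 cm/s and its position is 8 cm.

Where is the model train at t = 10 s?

266.5 cm

On each constant-a segment, Δv = aΔt and Δx = v₀Δt + ½aΔt²; chain segment to segment.
0–3 s: v starts -6 cm/s; Δx = -6·3 + ½·10·3² = 27 cm; v ends 24 cm/s.
3–4 s: v starts 24 cm/s; Δx = 24·1 + ½·11·1² = 29.5 cm; v ends 35 cm/s.
4–8 s: v starts 35 cm/s; Δx = 35·4 + ½·1·4² = 148 cm; v ends 39 cm/s.
8–10 s: v starts 39 cm/s; Δx = 39·2 + ½·-12·2² = 54 cm; v ends 15 cm/s.
x(10) = 8 + Σ Δx = 266.5 cm.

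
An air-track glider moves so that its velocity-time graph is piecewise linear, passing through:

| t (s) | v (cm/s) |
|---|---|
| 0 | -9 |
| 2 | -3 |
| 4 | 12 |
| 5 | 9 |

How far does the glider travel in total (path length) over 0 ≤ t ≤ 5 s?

Distance (not displacement) is the total path length: add the absolute areas under v-t.
0–2 s: |½(-9 + -3)(2)| = 12 cm
2–4 s: v = 0 at t = 2.4 s; triangle areas 0.6 + 9.6 = 10.2 cm
4–5 s: |½(12 + 9)(1)| = 10.5 cm
Total distance = 32.7 cm

32.7 cm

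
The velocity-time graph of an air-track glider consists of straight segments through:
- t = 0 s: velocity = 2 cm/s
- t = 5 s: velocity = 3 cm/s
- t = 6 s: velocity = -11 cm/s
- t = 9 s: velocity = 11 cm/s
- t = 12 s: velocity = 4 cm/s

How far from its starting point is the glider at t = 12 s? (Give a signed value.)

Net displacement equals the area under the velocity-time graph (areas below the axis count negative).
0–5 s: ½(2 + 3)(5) = 12.5 cm
5–6 s: ½(3 + -11)(1) = -4 cm
6–9 s: ½(-11 + 11)(3) = 0 cm
9–12 s: ½(11 + 4)(3) = 22.5 cm
Net displacement = 31 cm

31 cm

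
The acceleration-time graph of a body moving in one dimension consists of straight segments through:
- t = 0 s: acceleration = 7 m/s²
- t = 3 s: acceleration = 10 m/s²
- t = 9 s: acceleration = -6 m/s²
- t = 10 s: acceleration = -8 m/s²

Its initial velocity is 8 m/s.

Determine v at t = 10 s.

38.5 m/s

Δv equals the area under the a-t graph; then v = v₀ + Δv.
0–3 s: ½(7 + 10)(3) = 25.5 m/s
3–9 s: ½(10 + -6)(6) = 12 m/s
9–10 s: ½(-6 + -8)(1) = -7 m/s
Δv = 30.5 m/s, so v(10) = 8 + (30.5) = 38.5 m/s.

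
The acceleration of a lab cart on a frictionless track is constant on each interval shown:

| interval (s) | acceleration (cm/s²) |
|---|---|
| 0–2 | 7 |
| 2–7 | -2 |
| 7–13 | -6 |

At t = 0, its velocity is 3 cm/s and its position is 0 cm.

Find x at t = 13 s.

14 cm

On each constant-a segment, Δv = aΔt and Δx = v₀Δt + ½aΔt²; chain segment to segment.
0–2 s: v starts 3 cm/s; Δx = 3·2 + ½·7·2² = 20 cm; v ends 17 cm/s.
2–7 s: v starts 17 cm/s; Δx = 17·5 + ½·-2·5² = 60 cm; v ends 7 cm/s.
7–13 s: v starts 7 cm/s; Δx = 7·6 + ½·-6·6² = -66 cm; v ends -29 cm/s.
x(13) = 0 + Σ Δx = 14 cm.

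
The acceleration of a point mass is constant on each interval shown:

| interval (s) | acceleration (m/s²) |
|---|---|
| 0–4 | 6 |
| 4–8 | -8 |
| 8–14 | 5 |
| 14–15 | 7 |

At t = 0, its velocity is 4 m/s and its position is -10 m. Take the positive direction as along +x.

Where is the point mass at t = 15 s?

On each constant-a segment, Δv = aΔt and Δx = v₀Δt + ½aΔt²; chain segment to segment.
0–4 s: v starts 4 m/s; Δx = 4·4 + ½·6·4² = 64 m; v ends 28 m/s.
4–8 s: v starts 28 m/s; Δx = 28·4 + ½·-8·4² = 48 m; v ends -4 m/s.
8–14 s: v starts -4 m/s; Δx = -4·6 + ½·5·6² = 66 m; v ends 26 m/s.
14–15 s: v starts 26 m/s; Δx = 26·1 + ½·7·1² = 29.5 m; v ends 33 m/s.
x(15) = -10 + Σ Δx = 197.5 m.

197.5 m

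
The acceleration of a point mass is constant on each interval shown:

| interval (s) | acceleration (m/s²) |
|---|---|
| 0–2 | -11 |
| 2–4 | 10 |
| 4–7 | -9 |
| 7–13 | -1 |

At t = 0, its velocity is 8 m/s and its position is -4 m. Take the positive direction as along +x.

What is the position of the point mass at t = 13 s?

On each constant-a segment, Δv = aΔt and Δx = v₀Δt + ½aΔt²; chain segment to segment.
0–2 s: v starts 8 m/s; Δx = 8·2 + ½·-11·2² = -6 m; v ends -14 m/s.
2–4 s: v starts -14 m/s; Δx = -14·2 + ½·10·2² = -8 m; v ends 6 m/s.
4–7 s: v starts 6 m/s; Δx = 6·3 + ½·-9·3² = -22.5 m; v ends -21 m/s.
7–13 s: v starts -21 m/s; Δx = -21·6 + ½·-1·6² = -144 m; v ends -27 m/s.
x(13) = -4 + Σ Δx = -184.5 m.

-184.5 m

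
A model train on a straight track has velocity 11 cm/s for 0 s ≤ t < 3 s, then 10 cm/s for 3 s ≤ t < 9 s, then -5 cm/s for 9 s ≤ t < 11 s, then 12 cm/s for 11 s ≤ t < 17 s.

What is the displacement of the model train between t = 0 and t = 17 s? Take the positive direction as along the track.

155 cm

Net displacement equals the area under the velocity-time graph (areas below the axis count negative).
0–3 s: 11 × 3 = 33 cm
3–9 s: 10 × 6 = 60 cm
9–11 s: -5 × 2 = -10 cm
11–17 s: 12 × 6 = 72 cm
Net displacement = 155 cm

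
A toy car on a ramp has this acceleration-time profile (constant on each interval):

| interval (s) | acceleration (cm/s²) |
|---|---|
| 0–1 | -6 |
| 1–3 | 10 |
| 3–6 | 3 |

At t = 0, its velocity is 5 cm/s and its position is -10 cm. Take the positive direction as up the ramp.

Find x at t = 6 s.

80.5 cm

On each constant-a segment, Δv = aΔt and Δx = v₀Δt + ½aΔt²; chain segment to segment.
0–1 s: v starts 5 cm/s; Δx = 5·1 + ½·-6·1² = 2 cm; v ends -1 cm/s.
1–3 s: v starts -1 cm/s; Δx = -1·2 + ½·10·2² = 18 cm; v ends 19 cm/s.
3–6 s: v starts 19 cm/s; Δx = 19·3 + ½·3·3² = 70.5 cm; v ends 28 cm/s.
x(6) = -10 + Σ Δx = 80.5 cm.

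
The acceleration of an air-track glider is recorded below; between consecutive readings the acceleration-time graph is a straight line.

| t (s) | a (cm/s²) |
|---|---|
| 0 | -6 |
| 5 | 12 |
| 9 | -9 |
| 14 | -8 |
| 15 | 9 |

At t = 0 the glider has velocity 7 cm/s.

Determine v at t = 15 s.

-14 cm/s

Δv equals the area under the a-t graph; then v = v₀ + Δv.
0–5 s: ½(-6 + 12)(5) = 15 cm/s
5–9 s: ½(12 + -9)(4) = 6 cm/s
9–14 s: ½(-9 + -8)(5) = -42.5 cm/s
14–15 s: ½(-8 + 9)(1) = 0.5 cm/s
Δv = -21 cm/s, so v(15) = 7 + (-21) = -14 cm/s.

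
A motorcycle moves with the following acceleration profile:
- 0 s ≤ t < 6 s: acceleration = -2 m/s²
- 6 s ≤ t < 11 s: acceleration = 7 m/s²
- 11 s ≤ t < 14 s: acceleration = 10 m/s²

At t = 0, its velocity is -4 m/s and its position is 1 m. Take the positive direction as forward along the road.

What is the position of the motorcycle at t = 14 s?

50.5 m

On each constant-a segment, Δv = aΔt and Δx = v₀Δt + ½aΔt²; chain segment to segment.
0–6 s: v starts -4 m/s; Δx = -4·6 + ½·-2·6² = -60 m; v ends -16 m/s.
6–11 s: v starts -16 m/s; Δx = -16·5 + ½·7·5² = 7.5 m; v ends 19 m/s.
11–14 s: v starts 19 m/s; Δx = 19·3 + ½·10·3² = 102 m; v ends 49 m/s.
x(14) = 1 + Σ Δx = 50.5 m.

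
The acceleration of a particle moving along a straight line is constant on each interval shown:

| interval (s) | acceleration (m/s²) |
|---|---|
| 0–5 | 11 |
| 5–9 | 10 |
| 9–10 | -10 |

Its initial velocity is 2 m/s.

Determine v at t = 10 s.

Δv equals the area under the a-t graph; then v = v₀ + Δv.
0–5 s: 11 × 5 = 55 m/s
5–9 s: 10 × 4 = 40 m/s
9–10 s: -10 × 1 = -10 m/s
Δv = 85 m/s, so v(10) = 2 + (85) = 87 m/s.

87 m/s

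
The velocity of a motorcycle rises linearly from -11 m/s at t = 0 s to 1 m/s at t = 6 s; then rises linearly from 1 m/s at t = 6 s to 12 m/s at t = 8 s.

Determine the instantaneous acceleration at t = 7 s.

Acceleration is the slope of the v-t graph on 6–8 s: (12 − 1)/(8 − 6) = 5.5 m/s².

5.5 m/s²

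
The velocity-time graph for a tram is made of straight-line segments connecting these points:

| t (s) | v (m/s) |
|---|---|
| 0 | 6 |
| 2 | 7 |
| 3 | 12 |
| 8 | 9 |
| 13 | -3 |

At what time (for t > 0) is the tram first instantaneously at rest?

t = 11.75 s

v changes sign on 8–13 s (from 9 to -3); the graph is linear there, so v = 0 at t = 8 + (-9)·(13 − 8)/(-3 − 9) = 11.75 s.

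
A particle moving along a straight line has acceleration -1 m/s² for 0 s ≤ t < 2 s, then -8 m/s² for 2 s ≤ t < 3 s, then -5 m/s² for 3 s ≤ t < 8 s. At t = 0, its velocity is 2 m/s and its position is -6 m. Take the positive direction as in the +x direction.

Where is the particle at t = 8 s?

On each constant-a segment, Δv = aΔt and Δx = v₀Δt + ½aΔt²; chain segment to segment.
0–2 s: v starts 2 m/s; Δx = 2·2 + ½·-1·2² = 2 m; v ends 0 m/s.
2–3 s: v starts 0 m/s; Δx = 0·1 + ½·-8·1² = -4 m; v ends -8 m/s.
3–8 s: v starts -8 m/s; Δx = -8·5 + ½·-5·5² = -102.5 m; v ends -33 m/s.
x(8) = -6 + Σ Δx = -110.5 m.

-110.5 m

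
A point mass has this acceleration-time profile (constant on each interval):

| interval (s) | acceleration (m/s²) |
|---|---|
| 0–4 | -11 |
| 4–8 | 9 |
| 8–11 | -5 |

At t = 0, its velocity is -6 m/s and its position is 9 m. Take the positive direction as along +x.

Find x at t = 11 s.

-295.5 m

On each constant-a segment, Δv = aΔt and Δx = v₀Δt + ½aΔt²; chain segment to segment.
0–4 s: v starts -6 m/s; Δx = -6·4 + ½·-11·4² = -112 m; v ends -50 m/s.
4–8 s: v starts -50 m/s; Δx = -50·4 + ½·9·4² = -128 m; v ends -14 m/s.
8–11 s: v starts -14 m/s; Δx = -14·3 + ½·-5·3² = -64.5 m; v ends -29 m/s.
x(11) = 9 + Σ Δx = -295.5 m.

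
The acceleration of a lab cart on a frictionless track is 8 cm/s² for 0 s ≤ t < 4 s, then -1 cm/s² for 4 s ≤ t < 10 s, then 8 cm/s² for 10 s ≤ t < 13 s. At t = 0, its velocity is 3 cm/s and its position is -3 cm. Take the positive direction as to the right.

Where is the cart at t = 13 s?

388 cm

On each constant-a segment, Δv = aΔt and Δx = v₀Δt + ½aΔt²; chain segment to segment.
0–4 s: v starts 3 cm/s; Δx = 3·4 + ½·8·4² = 76 cm; v ends 35 cm/s.
4–10 s: v starts 35 cm/s; Δx = 35·6 + ½·-1·6² = 192 cm; v ends 29 cm/s.
10–13 s: v starts 29 cm/s; Δx = 29·3 + ½·8·3² = 123 cm; v ends 53 cm/s.
x(13) = -3 + Σ Δx = 388 cm.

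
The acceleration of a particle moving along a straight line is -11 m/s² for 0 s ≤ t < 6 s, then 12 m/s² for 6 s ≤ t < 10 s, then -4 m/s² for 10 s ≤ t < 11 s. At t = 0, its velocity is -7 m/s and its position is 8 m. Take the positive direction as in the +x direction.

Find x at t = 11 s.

On each constant-a segment, Δv = aΔt and Δx = v₀Δt + ½aΔt²; chain segment to segment.
0–6 s: v starts -7 m/s; Δx = -7·6 + ½·-11·6² = -240 m; v ends -73 m/s.
6–10 s: v starts -73 m/s; Δx = -73·4 + ½·12·4² = -196 m; v ends -25 m/s.
10–11 s: v starts -25 m/s; Δx = -25·1 + ½·-4·1² = -27 m; v ends -29 m/s.
x(11) = 8 + Σ Δx = -455 m.

-455 m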